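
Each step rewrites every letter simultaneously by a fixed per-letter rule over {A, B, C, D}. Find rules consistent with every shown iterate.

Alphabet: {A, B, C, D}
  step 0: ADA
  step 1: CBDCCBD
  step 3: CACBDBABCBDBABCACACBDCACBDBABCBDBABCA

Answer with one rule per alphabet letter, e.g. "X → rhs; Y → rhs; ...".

A->CBD, B->BAB, C->CA, D->C

  step 0 ⇒ step 1: ADA ⇒ CBD·C·CBD
    A ↦ CBD
    D ↦ C
    B ↦ BAB  (constrained at step 1)
    C ↦ CA  (constrained at step 1)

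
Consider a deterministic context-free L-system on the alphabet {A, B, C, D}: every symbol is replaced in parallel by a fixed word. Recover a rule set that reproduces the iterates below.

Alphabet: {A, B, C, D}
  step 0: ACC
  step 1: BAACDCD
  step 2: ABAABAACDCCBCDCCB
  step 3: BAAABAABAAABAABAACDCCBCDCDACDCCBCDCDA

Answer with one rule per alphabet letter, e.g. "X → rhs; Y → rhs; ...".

A->BAA, B->A, C->CD, D->CCB

  step 2 ⇒ step 3: ABAABAACDCCBCDCCB ⇒ BAA·A·BAA·BAA·A·BAA·BAA·CD·CCB·CD·CD·A·CD·CCB·CD·CD·A
    A ↦ BAA
    B ↦ A
    C ↦ CD
    D ↦ CCB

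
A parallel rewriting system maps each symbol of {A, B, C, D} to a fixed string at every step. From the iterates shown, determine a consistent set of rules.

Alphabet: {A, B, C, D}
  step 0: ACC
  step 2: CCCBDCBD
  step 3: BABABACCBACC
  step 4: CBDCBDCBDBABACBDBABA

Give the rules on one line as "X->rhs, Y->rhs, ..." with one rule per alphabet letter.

  step 3 ⇒ step 4: BABABACCBACC ⇒ C·BD·C·BD·C·BD·BA·BA·C·BD·BA·BA
    A ↦ BD
    B ↦ C
    C ↦ BA
  step 2 ⇒ step 3: CCCBDCBD ⇒ BA·BA·BA·C·C·BA·C·C
    D ↦ C

A->BD, B->C, C->BA, D->C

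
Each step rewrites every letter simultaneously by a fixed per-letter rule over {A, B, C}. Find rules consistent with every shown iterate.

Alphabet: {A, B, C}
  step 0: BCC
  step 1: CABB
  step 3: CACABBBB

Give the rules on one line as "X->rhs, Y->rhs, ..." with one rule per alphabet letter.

  step 0 ⇒ step 1: BCC ⇒ CA·B·B
    B ↦ CA
    C ↦ B
    A ↦ B  (constrained at step 1)

A->B, B->CA, C->B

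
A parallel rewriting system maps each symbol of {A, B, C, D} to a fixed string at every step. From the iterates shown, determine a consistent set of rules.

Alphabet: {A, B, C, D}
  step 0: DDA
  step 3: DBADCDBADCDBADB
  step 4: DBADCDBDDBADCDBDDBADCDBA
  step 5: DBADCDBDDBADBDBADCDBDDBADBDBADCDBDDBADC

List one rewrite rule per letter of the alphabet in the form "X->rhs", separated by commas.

  step 4 ⇒ step 5: DBADCDBDDBADCDBDDBADCDBA ⇒ DB·A·DC·DB·D·DB·A·DB·DB·A·DC·DB·D·DB·A·DB·DB·A·DC·DB·D·DB·A·DC
    A ↦ DC
    B ↦ A
    C ↦ D
    D ↦ DB

A->DC, B->A, C->D, D->DB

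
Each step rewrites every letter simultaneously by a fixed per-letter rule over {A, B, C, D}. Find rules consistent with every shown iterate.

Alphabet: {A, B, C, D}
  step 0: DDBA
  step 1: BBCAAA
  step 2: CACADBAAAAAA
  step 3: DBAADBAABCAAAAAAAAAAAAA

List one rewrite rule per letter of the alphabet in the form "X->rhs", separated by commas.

A->AA, B->CA, C->DB, D->B

  step 2 ⇒ step 3: CACADBAAAAAA ⇒ DB·AA·DB·AA·B·CA·AA·AA·AA·AA·AA·AA
    A ↦ AA
    B ↦ CA
    C ↦ DB
    D ↦ B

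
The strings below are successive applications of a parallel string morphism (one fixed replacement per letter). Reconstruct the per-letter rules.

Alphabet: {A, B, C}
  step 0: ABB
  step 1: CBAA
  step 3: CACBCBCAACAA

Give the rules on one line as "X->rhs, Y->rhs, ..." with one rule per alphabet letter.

A->CB, B->A, C->CA

  step 0 ⇒ step 1: ABB ⇒ CB·A·A
    A ↦ CB
    B ↦ A
    C ↦ CA  (constrained at step 1)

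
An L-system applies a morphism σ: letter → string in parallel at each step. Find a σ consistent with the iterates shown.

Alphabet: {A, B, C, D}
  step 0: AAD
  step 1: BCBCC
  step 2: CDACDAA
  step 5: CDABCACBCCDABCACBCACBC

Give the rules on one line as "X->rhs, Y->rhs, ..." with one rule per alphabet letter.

A->BC, B->CD, C->A, D->C

  step 1 ⇒ step 2: BCBCC ⇒ CD·A·CD·A·A
    B ↦ CD
    C ↦ A
  step 0 ⇒ step 1: AAD ⇒ BC·BC·C
    A ↦ BC
  step 0 ⇒ step 1: AAD ⇒ BC·BC·C
    D ↦ C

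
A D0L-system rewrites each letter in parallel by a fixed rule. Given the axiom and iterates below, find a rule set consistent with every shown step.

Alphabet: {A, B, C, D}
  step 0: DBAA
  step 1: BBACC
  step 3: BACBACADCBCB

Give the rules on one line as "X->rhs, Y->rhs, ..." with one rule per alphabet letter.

  step 0 ⇒ step 1: DBAA ⇒ B·BA·C·C
    A ↦ C
    B ↦ BA
    D ↦ B
    C ↦ AD  (constrained at step 1)

A->C, B->BA, C->AD, D->B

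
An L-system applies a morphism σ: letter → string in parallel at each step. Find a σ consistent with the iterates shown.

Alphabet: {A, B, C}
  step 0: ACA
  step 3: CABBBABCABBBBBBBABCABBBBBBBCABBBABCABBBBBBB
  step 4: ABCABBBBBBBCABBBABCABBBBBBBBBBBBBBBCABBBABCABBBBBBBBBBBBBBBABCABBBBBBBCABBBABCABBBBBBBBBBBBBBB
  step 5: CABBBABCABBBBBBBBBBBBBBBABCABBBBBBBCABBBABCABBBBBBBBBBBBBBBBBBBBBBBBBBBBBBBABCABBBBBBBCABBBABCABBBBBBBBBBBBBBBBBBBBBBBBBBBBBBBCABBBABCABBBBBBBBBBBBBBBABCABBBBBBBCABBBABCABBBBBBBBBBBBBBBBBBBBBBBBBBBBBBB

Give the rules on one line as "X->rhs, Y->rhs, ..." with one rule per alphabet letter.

A->CAB, B->BB, C->AB

  step 4 ⇒ step 5: ABCABBBBBBBCABBBABCABBBBBBBBBBBBBBBCABBBABCABBBBBBBBBBBBBBBABCABBBBBBBCABBBABCABBBBBBBBBBBBBBB ⇒ CAB·BB·AB·CAB·BB·BB·BB·BB·BB·BB·BB·AB·CAB·BB·BB·BB·CAB·BB·AB·CAB·BB·BB·BB·BB·BB·BB·BB·BB·BB·BB·BB·BB·BB·BB·BB·AB·CAB·BB·BB·BB·CAB·BB·AB·CAB·BB·BB·BB·BB·BB·BB·BB·BB·BB·BB·BB·BB·BB·BB·BB·CAB·BB·AB·CAB·BB·BB·BB·BB·BB·BB·BB·AB·CAB·BB·BB·BB·CAB·BB·AB·CAB·BB·BB·BB·BB·BB·BB·BB·BB·BB·BB·BB·BB·BB·BB·BB
    A ↦ CAB
    B ↦ BB
    C ↦ AB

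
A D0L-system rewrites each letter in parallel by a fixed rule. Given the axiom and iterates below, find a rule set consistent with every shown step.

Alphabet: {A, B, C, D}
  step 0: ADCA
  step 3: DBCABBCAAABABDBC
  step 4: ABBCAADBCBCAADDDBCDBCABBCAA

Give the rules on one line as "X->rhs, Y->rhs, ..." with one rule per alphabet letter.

  step 3 ⇒ step 4: DBCABBCAAABABDBC ⇒ AB·BC·AA·D·BC·BC·AA·D·D·D·BC·D·BC·AB·BC·AA
    A ↦ D
    B ↦ BC
    C ↦ AA
    D ↦ AB

A->D, B->BC, C->AA, D->AB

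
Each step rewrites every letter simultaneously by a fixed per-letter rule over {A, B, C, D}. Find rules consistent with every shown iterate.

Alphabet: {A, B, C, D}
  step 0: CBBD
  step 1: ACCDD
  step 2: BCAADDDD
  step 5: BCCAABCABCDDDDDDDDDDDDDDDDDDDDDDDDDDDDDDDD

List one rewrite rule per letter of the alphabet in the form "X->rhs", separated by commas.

  step 1 ⇒ step 2: ACCDD ⇒ BC·A·A·DD·DD
    A ↦ BC
    C ↦ A
    D ↦ DD
  step 0 ⇒ step 1: CBBD ⇒ A·C·C·DD
    B ↦ C

A->BC, B->C, C->A, D->DD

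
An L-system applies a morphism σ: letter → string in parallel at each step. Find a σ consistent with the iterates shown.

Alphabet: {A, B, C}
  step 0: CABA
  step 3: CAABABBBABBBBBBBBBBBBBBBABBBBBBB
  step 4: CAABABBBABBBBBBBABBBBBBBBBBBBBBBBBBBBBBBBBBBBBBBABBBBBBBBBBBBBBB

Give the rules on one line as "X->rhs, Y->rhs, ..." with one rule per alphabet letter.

A->AB, B->BB, C->CA

  step 3 ⇒ step 4: CAABABBBABBBBBBBBBBBBBBBABBBBBBB ⇒ CA·AB·AB·BB·AB·BB·BB·BB·AB·BB·BB·BB·BB·BB·BB·BB·BB·BB·BB·BB·BB·BB·BB·BB·AB·BB·BB·BB·BB·BB·BB·BB
    A ↦ AB
    B ↦ BB
    C ↦ CA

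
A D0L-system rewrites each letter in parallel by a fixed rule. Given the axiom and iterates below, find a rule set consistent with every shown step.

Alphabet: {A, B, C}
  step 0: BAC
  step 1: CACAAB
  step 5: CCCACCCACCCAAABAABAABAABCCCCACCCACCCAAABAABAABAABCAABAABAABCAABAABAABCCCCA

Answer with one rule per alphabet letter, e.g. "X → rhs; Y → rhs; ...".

  step 0 ⇒ step 1: BAC ⇒ CA·C·AAB
    A ↦ C
    B ↦ CA
    C ↦ AAB

A->C, B->CA, C->AAB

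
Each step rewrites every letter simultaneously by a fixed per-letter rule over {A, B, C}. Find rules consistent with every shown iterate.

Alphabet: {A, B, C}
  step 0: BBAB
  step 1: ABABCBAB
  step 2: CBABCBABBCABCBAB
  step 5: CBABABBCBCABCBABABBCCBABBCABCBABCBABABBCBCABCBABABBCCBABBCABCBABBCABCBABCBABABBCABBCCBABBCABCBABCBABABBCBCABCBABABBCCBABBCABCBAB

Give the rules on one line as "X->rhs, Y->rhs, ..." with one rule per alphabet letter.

A->CB, B->AB, C->BC

  step 1 ⇒ step 2: ABABCBAB ⇒ CB·AB·CB·AB·BC·AB·CB·AB
    A ↦ CB
    B ↦ AB
    C ↦ BC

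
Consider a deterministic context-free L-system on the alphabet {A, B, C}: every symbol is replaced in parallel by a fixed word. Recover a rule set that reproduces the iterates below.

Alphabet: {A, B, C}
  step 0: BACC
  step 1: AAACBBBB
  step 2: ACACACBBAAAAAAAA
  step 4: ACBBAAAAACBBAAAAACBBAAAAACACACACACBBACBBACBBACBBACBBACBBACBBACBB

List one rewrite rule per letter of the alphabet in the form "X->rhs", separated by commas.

A->AC, B->AA, C->BB

  step 1 ⇒ step 2: AAACBBBB ⇒ AC·AC·AC·BB·AA·AA·AA·AA
    A ↦ AC
    B ↦ AA
    C ↦ BB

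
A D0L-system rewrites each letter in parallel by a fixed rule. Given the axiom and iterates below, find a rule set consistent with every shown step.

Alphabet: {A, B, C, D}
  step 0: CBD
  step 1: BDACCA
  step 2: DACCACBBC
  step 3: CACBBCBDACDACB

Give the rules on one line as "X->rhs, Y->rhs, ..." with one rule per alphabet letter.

  step 2 ⇒ step 3: DACCACBBC ⇒ CA·C·B·B·C·B·DAC·DAC·B
    A ↦ C
    B ↦ DAC
    C ↦ B
    D ↦ CA

A->C, B->DAC, C->B, D->CA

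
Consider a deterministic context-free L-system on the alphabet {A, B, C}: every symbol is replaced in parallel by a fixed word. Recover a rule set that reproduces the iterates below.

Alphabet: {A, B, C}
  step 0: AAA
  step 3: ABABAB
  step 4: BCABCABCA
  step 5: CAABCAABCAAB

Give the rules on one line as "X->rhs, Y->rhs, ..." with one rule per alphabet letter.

A->B, B->CA, C->A

  step 4 ⇒ step 5: BCABCABCA ⇒ CA·A·B·CA·A·B·CA·A·B
    A ↦ B
    B ↦ CA
    C ↦ A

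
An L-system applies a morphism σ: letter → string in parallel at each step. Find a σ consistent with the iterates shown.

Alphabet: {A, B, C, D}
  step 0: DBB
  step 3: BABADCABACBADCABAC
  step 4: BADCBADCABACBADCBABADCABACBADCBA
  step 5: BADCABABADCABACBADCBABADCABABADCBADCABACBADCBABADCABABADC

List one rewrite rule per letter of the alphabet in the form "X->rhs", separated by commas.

A->C, B->BAD, C->BA, D->A

  step 4 ⇒ step 5: BADCBADCABACBADCBABADCABACBADCBA ⇒ BAD·C·A·BA·BAD·C·A·BA·C·BAD·C·BA·BAD·C·A·BA·BAD·C·BAD·C·A·BA·C·BAD·C·BA·BAD·C·A·BA·BAD·C
    A ↦ C
    B ↦ BAD
    C ↦ BA
    D ↦ A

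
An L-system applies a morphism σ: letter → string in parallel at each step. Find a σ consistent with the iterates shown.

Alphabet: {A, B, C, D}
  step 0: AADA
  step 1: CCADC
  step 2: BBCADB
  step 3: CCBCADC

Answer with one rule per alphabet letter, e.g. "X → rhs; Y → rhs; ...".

A->C, B->C, C->B, D->AD

  step 2 ⇒ step 3: BBCADB ⇒ C·C·B·C·AD·C
    A ↦ C
    B ↦ C
    C ↦ B
    D ↦ AD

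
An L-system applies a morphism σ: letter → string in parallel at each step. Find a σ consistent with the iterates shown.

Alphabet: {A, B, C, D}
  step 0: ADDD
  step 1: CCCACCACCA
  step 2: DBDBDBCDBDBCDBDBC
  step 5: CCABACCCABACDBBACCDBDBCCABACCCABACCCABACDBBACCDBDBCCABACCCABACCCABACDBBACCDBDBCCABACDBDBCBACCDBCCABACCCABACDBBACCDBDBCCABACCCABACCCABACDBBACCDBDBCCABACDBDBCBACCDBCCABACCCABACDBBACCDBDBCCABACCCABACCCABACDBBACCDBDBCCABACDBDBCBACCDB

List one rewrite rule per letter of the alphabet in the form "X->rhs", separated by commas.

A->C, B->BAC, C->DB, D->CCA

  step 1 ⇒ step 2: CCCACCACCA ⇒ DB·DB·DB·C·DB·DB·C·DB·DB·C
    A ↦ C
    C ↦ DB
    B ↦ BAC  (constrained at step 2)
  step 0 ⇒ step 1: ADDD ⇒ C·CCA·CCA·CCA
    D ↦ CCA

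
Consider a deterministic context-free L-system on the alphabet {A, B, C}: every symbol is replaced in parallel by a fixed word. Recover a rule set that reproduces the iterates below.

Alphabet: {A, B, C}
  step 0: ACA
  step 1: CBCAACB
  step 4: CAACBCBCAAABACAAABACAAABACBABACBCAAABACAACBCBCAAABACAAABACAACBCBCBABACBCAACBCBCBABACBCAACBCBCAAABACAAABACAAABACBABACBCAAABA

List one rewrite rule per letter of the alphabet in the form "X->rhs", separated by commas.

  step 0 ⇒ step 1: ACA ⇒ CB·CAA·CB
    A ↦ CB
    C ↦ CAA
    B ↦ ABA  (constrained at step 1)

A->CB, B->ABA, C->CAA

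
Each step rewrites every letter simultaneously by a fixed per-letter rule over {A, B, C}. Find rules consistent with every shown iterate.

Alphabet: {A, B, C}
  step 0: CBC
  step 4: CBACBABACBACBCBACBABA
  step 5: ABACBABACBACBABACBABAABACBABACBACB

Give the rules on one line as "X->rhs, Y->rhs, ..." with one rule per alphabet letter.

  step 4 ⇒ step 5: CBACBABACBACBCBACBABA ⇒ AB·A·CB·AB·A·CB·A·CB·AB·A·CB·AB·A·AB·A·CB·AB·A·CB·A·CB
    A ↦ CB
    B ↦ A
    C ↦ AB

A->CB, B->A, C->AB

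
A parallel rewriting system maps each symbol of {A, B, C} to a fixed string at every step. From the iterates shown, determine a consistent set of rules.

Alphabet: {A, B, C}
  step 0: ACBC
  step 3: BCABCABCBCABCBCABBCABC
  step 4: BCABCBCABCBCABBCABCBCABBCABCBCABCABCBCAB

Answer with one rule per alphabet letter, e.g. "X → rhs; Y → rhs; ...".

A->C, B->BCA, C->B

  step 3 ⇒ step 4: BCABCABCBCABCBCABBCABC ⇒ BCA·B·C·BCA·B·C·BCA·B·BCA·B·C·BCA·B·BCA·B·C·BCA·BCA·B·C·BCA·B
    A ↦ C
    B ↦ BCA
    C ↦ B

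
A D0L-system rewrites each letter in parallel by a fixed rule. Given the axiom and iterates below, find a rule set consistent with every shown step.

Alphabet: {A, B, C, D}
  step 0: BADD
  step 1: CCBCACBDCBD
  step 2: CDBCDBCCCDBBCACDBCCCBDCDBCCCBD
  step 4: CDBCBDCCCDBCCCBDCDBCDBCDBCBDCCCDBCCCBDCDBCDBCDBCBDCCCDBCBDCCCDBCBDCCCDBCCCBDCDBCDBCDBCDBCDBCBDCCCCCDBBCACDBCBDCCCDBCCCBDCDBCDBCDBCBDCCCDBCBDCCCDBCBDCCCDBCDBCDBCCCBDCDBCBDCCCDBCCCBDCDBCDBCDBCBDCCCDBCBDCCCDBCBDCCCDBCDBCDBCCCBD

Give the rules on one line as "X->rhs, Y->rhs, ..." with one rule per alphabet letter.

  step 1 ⇒ step 2: CCBCACBDCBD ⇒ CDB·CDB·CC·CDB·BCA·CDB·CC·CBD·CDB·CC·CBD
    A ↦ BCA
    B ↦ CC
    C ↦ CDB
    D ↦ CBD

A->BCA, B->CC, C->CDB, D->CBD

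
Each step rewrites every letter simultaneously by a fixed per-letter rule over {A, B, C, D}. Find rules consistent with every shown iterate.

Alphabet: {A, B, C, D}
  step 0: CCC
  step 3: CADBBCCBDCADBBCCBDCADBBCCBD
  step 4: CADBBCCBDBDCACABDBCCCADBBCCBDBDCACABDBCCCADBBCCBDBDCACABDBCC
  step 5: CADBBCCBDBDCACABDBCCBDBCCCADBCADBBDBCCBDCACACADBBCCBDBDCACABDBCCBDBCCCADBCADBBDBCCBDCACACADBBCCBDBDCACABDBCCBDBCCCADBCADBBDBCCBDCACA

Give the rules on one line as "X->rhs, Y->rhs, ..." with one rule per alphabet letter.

A->DB, B->BD, C->CA, D->BCC

  step 4 ⇒ step 5: CADBBCCBDBDCACABDBCCCADBBCCBDBDCACABDBCCCADBBCCBDBDCACABDBCC ⇒ CA·DB·BCC·BD·BD·CA·CA·BD·BCC·BD·BCC·CA·DB·CA·DB·BD·BCC·BD·CA·CA·CA·DB·BCC·BD·BD·CA·CA·BD·BCC·BD·BCC·CA·DB·CA·DB·BD·BCC·BD·CA·CA·CA·DB·BCC·BD·BD·CA·CA·BD·BCC·BD·BCC·CA·DB·CA·DB·BD·BCC·BD·CA·CA
    A ↦ DB
    B ↦ BD
    C ↦ CA
    D ↦ BCC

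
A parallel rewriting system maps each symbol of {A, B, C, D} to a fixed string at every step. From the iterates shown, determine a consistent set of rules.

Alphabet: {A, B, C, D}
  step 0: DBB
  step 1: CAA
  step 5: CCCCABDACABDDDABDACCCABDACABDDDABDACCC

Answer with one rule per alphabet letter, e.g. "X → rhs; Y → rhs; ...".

  step 0 ⇒ step 1: DBB ⇒ C·A·A
    B ↦ A
    D ↦ C
    A ↦ ABD  (constrained at step 1)
    C ↦ DD  (constrained at step 1)

A->ABD, B->A, C->DD, D->C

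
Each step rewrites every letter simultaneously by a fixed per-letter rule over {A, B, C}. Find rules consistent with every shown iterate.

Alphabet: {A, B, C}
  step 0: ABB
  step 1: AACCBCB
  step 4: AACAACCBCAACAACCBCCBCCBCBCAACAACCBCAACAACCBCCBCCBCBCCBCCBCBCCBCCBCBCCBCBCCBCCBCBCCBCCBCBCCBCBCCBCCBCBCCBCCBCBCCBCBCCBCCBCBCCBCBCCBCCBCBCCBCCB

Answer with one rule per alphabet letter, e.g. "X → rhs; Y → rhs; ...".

  step 0 ⇒ step 1: ABB ⇒ AAC·CB·CB
    A ↦ AAC
    B ↦ CB
    C ↦ CBC  (constrained at step 1)

A->AAC, B->CB, C->CBC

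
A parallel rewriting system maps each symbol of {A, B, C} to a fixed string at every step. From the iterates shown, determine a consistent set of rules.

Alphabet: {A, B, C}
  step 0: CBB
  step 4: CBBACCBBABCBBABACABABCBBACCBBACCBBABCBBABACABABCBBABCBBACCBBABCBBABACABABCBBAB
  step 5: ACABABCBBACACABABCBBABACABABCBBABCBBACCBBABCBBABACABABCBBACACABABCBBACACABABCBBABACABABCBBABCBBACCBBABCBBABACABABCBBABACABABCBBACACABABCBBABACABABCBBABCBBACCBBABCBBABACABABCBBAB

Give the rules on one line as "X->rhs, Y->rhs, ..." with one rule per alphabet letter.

  step 4 ⇒ step 5: CBBACCBBABCBBABACABABCBBACCBBACCBBABCBBABACABABCBBABCBBACCBBABCBBABACABABCBBAB ⇒ AC·AB·AB·CBB·AC·AC·AB·AB·CBB·AB·AC·AB·AB·CBB·AB·CBB·AC·CBB·AB·CBB·AB·AC·AB·AB·CBB·AC·AC·AB·AB·CBB·AC·AC·AB·AB·CBB·AB·AC·AB·AB·CBB·AB·CBB·AC·CBB·AB·CBB·AB·AC·AB·AB·CBB·AB·AC·AB·AB·CBB·AC·AC·AB·AB·CBB·AB·AC·AB·AB·CBB·AB·CBB·AC·CBB·AB·CBB·AB·AC·AB·AB·CBB·AB
    A ↦ CBB
    B ↦ AB
    C ↦ AC

A->CBB, B->AB, C->AC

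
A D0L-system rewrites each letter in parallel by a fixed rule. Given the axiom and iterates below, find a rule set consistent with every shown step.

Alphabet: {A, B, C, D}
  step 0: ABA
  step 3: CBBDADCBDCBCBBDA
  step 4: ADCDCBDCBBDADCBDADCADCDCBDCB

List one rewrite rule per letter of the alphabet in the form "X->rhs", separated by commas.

  step 3 ⇒ step 4: CBBDADCBDCBCBBDA ⇒ A·DC·DC·BD·CB·BD·A·DC·BD·A·DC·A·DC·DC·BD·CB
    A ↦ CB
    B ↦ DC
    C ↦ A
    D ↦ BD

A->CB, B->DC, C->A, D->BD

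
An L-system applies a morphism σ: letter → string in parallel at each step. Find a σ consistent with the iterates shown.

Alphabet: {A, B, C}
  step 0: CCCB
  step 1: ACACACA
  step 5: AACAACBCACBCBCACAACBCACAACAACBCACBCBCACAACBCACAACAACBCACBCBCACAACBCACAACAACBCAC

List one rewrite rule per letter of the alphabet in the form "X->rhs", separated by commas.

A->BC, B->A, C->AC

  step 0 ⇒ step 1: CCCB ⇒ AC·AC·AC·A
    B ↦ A
    C ↦ AC
    A ↦ BC  (constrained at step 1)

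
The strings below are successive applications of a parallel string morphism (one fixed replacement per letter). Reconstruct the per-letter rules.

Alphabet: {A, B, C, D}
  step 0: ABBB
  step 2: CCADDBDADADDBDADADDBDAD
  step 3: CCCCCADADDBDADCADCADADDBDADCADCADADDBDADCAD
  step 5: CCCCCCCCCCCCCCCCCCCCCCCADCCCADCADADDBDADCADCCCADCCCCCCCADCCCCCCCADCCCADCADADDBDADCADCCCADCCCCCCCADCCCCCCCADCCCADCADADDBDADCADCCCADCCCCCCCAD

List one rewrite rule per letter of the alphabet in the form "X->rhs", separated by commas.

  step 2 ⇒ step 3: CCADDBDADADDBDADADDBDAD ⇒ CC·CC·C·AD·AD·DBD·AD·C·AD·C·AD·AD·DBD·AD·C·AD·C·AD·AD·DBD·AD·C·AD
    A ↦ C
    B ↦ DBD
    C ↦ CC
    D ↦ AD

A->C, B->DBD, C->CC, D->AD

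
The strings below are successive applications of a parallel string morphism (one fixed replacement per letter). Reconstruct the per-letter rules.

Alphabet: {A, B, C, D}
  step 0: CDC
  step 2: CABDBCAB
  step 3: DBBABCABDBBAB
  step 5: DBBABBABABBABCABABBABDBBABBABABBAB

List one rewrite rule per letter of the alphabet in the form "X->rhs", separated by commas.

  step 2 ⇒ step 3: CABDBCAB ⇒ DB·B·AB·C·AB·DB·B·AB
    A ↦ B
    B ↦ AB
    C ↦ DB
    D ↦ C

A->B, B->AB, C->DB, D->C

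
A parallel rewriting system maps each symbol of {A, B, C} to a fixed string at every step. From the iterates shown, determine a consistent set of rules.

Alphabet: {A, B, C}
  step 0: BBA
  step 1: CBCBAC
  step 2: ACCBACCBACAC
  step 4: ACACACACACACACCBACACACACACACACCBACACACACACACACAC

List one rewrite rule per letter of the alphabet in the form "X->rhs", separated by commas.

  step 1 ⇒ step 2: CBCBAC ⇒ AC·CB·AC·CB·AC·AC
    A ↦ AC
    B ↦ CB
    C ↦ AC

A->AC, B->CB, C->AC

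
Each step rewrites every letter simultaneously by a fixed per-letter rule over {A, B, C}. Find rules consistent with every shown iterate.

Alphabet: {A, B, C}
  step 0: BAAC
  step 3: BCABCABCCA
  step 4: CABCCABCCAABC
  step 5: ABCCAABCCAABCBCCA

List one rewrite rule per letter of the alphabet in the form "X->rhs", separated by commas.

  step 4 ⇒ step 5: CABCCABCCAABC ⇒ A·BC·C·A·A·BC·C·A·A·BC·BC·C·A
    A ↦ BC
    B ↦ C
    C ↦ A

A->BC, B->C, C->A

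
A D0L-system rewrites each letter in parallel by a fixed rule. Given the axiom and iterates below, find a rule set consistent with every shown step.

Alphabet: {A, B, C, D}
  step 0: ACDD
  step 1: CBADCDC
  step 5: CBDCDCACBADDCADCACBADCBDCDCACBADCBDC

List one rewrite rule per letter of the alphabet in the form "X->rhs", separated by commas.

  step 0 ⇒ step 1: ACDD ⇒ CB·A·DC·DC
    A ↦ CB
    C ↦ A
    D ↦ DC
    B ↦ D  (constrained at step 1)

A->CB, B->D, C->A, D->DC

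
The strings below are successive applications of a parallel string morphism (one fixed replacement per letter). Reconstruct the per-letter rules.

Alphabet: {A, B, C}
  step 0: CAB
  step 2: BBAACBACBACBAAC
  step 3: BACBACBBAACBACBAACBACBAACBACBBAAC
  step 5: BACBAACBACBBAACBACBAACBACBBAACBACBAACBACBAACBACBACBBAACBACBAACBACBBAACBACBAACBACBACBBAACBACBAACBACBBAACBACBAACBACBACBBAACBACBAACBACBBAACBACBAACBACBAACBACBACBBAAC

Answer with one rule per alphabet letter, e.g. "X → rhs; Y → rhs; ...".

A->B, B->BAC, C->AAC

  step 2 ⇒ step 3: BBAACBACBACBAAC ⇒ BAC·BAC·B·B·AAC·BAC·B·AAC·BAC·B·AAC·BAC·B·B·AAC
    A ↦ B
    B ↦ BAC
    C ↦ AAC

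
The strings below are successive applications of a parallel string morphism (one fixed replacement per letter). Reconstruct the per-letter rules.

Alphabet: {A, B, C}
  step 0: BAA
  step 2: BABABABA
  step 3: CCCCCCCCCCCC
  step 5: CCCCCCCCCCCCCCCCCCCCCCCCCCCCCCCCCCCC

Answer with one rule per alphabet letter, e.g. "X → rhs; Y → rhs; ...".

A->C, B->CC, C->BA

  step 2 ⇒ step 3: BABABABA ⇒ CC·C·CC·C·CC·C·CC·C
    A ↦ C
    B ↦ CC
    C ↦ BA  (constrained at step 3)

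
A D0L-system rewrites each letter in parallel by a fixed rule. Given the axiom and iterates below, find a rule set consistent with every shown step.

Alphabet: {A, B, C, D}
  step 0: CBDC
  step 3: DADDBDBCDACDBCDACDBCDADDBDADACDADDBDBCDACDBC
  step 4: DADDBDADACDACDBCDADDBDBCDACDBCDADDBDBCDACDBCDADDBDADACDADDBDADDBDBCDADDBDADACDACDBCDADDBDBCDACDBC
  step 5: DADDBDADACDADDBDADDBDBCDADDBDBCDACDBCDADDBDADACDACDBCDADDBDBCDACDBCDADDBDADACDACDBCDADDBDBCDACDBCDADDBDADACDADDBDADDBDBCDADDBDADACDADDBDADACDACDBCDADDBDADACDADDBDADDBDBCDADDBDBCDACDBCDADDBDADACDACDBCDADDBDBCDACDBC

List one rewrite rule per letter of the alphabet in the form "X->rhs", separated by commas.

  step 4 ⇒ step 5: DADDBDADACDACDBCDADDBDBCDACDBCDADDBDBCDACDBCDADDBDADACDADDBDADDBDBCDADDBDADACDACDBCDADDBDBCDACDBC ⇒ DA·DDB·DA·DA·C·DA·DDB·DA·DDB·DBC·DA·DDB·DBC·DA·C·DBC·DA·DDB·DA·DA·C·DA·C·DBC·DA·DDB·DBC·DA·C·DBC·DA·DDB·DA·DA·C·DA·C·DBC·DA·DDB·DBC·DA·C·DBC·DA·DDB·DA·DA·C·DA·DDB·DA·DDB·DBC·DA·DDB·DA·DA·C·DA·DDB·DA·DA·C·DA·C·DBC·DA·DDB·DA·DA·C·DA·DDB·DA·DDB·DBC·DA·DDB·DBC·DA·C·DBC·DA·DDB·DA·DA·C·DA·C·DBC·DA·DDB·DBC·DA·C·DBC
    A ↦ DDB
    B ↦ C
    C ↦ DBC
    D ↦ DA

A->DDB, B->C, C->DBC, D->DA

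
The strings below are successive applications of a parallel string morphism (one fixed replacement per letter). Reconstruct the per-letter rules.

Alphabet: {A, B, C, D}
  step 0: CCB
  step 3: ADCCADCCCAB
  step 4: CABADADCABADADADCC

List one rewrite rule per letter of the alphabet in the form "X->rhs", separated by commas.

  step 3 ⇒ step 4: ADCCADCCCAB ⇒ C·AB·AD·AD·C·AB·AD·AD·AD·C·C
    A ↦ C
    B ↦ C
    C ↦ AD
    D ↦ AB

A->C, B->C, C->AD, D->AB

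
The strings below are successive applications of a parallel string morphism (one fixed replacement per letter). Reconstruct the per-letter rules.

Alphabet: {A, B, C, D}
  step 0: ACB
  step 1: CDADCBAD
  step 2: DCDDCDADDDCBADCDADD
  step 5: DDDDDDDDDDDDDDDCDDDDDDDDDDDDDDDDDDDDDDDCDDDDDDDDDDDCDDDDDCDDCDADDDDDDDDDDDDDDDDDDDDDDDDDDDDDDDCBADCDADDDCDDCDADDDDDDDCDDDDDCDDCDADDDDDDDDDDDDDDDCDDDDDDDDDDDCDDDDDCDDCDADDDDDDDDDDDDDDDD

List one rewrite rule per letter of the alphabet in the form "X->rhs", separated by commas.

A->CDA, B->BAD, C->DC, D->DD

  step 1 ⇒ step 2: CDADCBAD ⇒ DC·DD·CDA·DD·DC·BAD·CDA·DD
    A ↦ CDA
    B ↦ BAD
    C ↦ DC
    D ↦ DD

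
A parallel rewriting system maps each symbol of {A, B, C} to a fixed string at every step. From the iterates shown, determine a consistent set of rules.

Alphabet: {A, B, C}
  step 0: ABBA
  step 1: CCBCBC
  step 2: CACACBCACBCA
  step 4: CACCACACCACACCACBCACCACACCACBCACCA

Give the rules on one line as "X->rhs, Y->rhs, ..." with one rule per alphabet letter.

A->C, B->CB, C->CA

  step 1 ⇒ step 2: CCBCBC ⇒ CA·CA·CB·CA·CB·CA
    B ↦ CB
    C ↦ CA
  step 0 ⇒ step 1: ABBA ⇒ C·CB·CB·C
    A ↦ C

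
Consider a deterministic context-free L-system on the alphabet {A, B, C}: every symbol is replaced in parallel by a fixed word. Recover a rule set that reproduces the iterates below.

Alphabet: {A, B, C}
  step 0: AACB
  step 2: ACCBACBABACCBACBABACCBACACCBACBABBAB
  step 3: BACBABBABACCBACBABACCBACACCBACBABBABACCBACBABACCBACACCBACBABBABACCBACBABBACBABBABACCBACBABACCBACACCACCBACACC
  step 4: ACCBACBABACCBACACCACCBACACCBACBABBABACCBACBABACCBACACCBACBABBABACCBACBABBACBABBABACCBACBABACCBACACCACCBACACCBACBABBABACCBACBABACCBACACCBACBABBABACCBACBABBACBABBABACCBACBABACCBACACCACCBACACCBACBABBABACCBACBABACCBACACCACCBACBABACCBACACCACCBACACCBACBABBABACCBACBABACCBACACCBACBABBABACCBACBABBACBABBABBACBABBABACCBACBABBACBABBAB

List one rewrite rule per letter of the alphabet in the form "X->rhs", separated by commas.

  step 3 ⇒ step 4: BACBABBABACCBACBABACCBACACCBACBABBABACCBACBABACCBACACCBACBABBABACCBACBABBACBABBABACCBACBABACCBACACCACCBACACC ⇒ ACC·BAC·BAB·ACC·BAC·ACC·ACC·BAC·ACC·BAC·BAB·BAB·ACC·BAC·BAB·ACC·BAC·ACC·BAC·BAB·BAB·ACC·BAC·BAB·BAC·BAB·BAB·ACC·BAC·BAB·ACC·BAC·ACC·ACC·BAC·ACC·BAC·BAB·BAB·ACC·BAC·BAB·ACC·BAC·ACC·BAC·BAB·BAB·ACC·BAC·BAB·BAC·BAB·BAB·ACC·BAC·BAB·ACC·BAC·ACC·ACC·BAC·ACC·BAC·BAB·BAB·ACC·BAC·BAB·ACC·BAC·ACC·ACC·BAC·BAB·ACC·BAC·ACC·ACC·BAC·ACC·BAC·BAB·BAB·ACC·BAC·BAB·ACC·BAC·ACC·BAC·BAB·BAB·ACC·BAC·BAB·BAC·BAB·BAB·BAC·BAB·BAB·ACC·BAC·BAB·BAC·BAB·BAB
    A ↦ BAC
    B ↦ ACC
    C ↦ BAB

A->BAC, B->ACC, C->BAB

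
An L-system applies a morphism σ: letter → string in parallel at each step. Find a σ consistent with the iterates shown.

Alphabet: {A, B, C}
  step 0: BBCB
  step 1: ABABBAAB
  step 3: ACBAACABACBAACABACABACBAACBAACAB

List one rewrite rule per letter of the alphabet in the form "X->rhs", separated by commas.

A->AC, B->AB, C->BA

  step 0 ⇒ step 1: BBCB ⇒ AB·AB·BA·AB
    B ↦ AB
    C ↦ BA
    A ↦ AC  (constrained at step 1)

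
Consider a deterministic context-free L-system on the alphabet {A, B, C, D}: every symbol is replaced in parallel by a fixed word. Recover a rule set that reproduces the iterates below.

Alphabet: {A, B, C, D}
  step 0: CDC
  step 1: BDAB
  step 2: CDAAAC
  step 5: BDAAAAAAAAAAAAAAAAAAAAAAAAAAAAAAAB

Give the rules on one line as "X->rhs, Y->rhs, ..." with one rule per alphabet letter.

  step 1 ⇒ step 2: BDAB ⇒ C·DA·AA·C
    A ↦ AA
    B ↦ C
    D ↦ DA
  step 0 ⇒ step 1: CDC ⇒ B·DA·B
    C ↦ B

A->AA, B->C, C->B, D->DA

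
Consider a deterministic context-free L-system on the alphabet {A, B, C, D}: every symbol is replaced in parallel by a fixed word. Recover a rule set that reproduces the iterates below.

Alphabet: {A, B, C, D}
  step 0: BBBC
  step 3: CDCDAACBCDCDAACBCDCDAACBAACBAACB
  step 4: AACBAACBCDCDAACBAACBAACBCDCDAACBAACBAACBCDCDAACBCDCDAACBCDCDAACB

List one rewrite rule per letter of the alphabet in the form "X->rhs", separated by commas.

A->CD, B->CB, C->AA, D->CB

  step 3 ⇒ step 4: CDCDAACBCDCDAACBCDCDAACBAACBAACB ⇒ AA·CB·AA·CB·CD·CD·AA·CB·AA·CB·AA·CB·CD·CD·AA·CB·AA·CB·AA·CB·CD·CD·AA·CB·CD·CD·AA·CB·CD·CD·AA·CB
    A ↦ CD
    B ↦ CB
    C ↦ AA
    D ↦ CB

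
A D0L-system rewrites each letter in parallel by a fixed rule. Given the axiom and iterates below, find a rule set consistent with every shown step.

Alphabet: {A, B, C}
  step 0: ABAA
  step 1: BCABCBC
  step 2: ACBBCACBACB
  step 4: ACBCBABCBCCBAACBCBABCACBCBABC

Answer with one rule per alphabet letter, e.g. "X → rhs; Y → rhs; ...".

  step 1 ⇒ step 2: BCABCBC ⇒ A·CB·BC·A·CB·A·CB
    A ↦ BC
    B ↦ A
    C ↦ CB

A->BC, B->A, C->CB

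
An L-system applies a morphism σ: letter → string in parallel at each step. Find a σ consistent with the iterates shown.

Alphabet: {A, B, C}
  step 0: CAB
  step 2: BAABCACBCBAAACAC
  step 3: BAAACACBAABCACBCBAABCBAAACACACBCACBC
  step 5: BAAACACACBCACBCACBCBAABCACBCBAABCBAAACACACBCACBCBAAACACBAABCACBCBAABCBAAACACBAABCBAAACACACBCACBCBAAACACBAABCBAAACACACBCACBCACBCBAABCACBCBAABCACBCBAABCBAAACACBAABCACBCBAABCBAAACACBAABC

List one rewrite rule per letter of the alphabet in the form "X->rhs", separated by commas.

  step 2 ⇒ step 3: BAABCACBCBAAACAC ⇒ BAA·AC·AC·BAA·BC·AC·BC·BAA·BC·BAA·AC·AC·AC·BC·AC·BC
    A ↦ AC
    B ↦ BAA
    C ↦ BC

A->AC, B->BAA, C->BC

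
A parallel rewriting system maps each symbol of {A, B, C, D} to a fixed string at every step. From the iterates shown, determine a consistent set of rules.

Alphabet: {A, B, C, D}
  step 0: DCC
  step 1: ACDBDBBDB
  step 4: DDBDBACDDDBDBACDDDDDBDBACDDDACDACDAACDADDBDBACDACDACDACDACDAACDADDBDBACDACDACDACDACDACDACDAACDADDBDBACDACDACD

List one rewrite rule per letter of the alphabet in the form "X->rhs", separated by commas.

  step 0 ⇒ step 1: DCC ⇒ ACD·BDB·BDB
    C ↦ BDB
    D ↦ ACD
    A ↦ DD  (constrained at step 1)
    B ↦ A  (constrained at step 1)

A->DD, B->A, C->BDB, D->ACD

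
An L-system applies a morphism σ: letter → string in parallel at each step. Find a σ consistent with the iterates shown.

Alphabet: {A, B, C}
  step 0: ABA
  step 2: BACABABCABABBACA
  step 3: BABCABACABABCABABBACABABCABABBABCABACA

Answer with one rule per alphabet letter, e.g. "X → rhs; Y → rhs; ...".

  step 2 ⇒ step 3: BACABABCABABBACA ⇒ BAB·CA·BA·CA·BAB·CA·BAB·BA·CA·BAB·CA·BAB·BAB·CA·BA·CA
    A ↦ CA
    B ↦ BAB
    C ↦ BA

A->CA, B->BAB, C->BA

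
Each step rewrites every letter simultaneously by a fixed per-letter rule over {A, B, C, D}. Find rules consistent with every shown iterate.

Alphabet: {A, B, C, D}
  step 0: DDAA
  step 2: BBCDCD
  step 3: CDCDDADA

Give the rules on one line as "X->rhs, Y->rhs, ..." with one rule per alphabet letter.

A->B, B->CD, C->D, D->A

  step 2 ⇒ step 3: BBCDCD ⇒ CD·CD·D·A·D·A
    B ↦ CD
    C ↦ D
    D ↦ A
    A ↦ B  (constrained at step 0)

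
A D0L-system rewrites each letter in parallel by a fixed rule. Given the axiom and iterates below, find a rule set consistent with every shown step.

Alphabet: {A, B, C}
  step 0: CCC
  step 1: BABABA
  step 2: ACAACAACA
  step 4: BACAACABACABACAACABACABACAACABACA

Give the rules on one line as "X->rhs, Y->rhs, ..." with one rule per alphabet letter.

A->CA, B->A, C->BA

  step 1 ⇒ step 2: BABABA ⇒ A·CA·A·CA·A·CA
    A ↦ CA
    B ↦ A
  step 0 ⇒ step 1: CCC ⇒ BA·BA·BA
    C ↦ BA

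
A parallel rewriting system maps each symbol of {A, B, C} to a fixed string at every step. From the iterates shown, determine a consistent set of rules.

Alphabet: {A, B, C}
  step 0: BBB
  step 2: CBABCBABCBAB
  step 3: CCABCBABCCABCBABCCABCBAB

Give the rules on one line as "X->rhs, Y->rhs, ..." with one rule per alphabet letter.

  step 2 ⇒ step 3: CBABCBABCBAB ⇒ CC·AB·CB·AB·CC·AB·CB·AB·CC·AB·CB·AB
    A ↦ CB
    B ↦ AB
    C ↦ CC

A->CB, B->AB, C->CC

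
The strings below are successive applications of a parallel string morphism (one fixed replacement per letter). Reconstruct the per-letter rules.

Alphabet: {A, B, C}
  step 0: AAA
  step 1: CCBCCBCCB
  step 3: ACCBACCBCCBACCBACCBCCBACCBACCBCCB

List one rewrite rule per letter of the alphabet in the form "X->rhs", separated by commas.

A->CCB, B->A, C->BA

  step 0 ⇒ step 1: AAA ⇒ CCB·CCB·CCB
    A ↦ CCB
    B ↦ A  (constrained at step 1)
    C ↦ BA  (constrained at step 1)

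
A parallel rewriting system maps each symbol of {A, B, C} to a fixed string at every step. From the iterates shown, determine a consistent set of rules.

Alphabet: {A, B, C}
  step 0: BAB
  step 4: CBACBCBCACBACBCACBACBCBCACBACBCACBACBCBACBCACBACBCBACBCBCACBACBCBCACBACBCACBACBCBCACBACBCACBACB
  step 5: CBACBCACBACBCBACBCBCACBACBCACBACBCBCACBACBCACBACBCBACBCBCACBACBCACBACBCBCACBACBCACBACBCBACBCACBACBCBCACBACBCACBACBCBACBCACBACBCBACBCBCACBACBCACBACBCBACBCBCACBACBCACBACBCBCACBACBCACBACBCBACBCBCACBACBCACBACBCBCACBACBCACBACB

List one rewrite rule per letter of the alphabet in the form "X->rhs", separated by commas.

A->CA, B->ACB, C->CB

  step 4 ⇒ step 5: CBACBCBCACBACBCACBACBCBCACBACBCACBACBCBACBCACBACBCBACBCBCACBACBCBCACBACBCACBACBCBCACBACBCACBACB ⇒ CB·ACB·CA·CB·ACB·CB·ACB·CB·CA·CB·ACB·CA·CB·ACB·CB·CA·CB·ACB·CA·CB·ACB·CB·ACB·CB·CA·CB·ACB·CA·CB·ACB·CB·CA·CB·ACB·CA·CB·ACB·CB·ACB·CA·CB·ACB·CB·CA·CB·ACB·CA·CB·ACB·CB·ACB·CA·CB·ACB·CB·ACB·CB·CA·CB·ACB·CA·CB·ACB·CB·ACB·CB·CA·CB·ACB·CA·CB·ACB·CB·CA·CB·ACB·CA·CB·ACB·CB·ACB·CB·CA·CB·ACB·CA·CB·ACB·CB·CA·CB·ACB·CA·CB·ACB
    A ↦ CA
    B ↦ ACB
    C ↦ CB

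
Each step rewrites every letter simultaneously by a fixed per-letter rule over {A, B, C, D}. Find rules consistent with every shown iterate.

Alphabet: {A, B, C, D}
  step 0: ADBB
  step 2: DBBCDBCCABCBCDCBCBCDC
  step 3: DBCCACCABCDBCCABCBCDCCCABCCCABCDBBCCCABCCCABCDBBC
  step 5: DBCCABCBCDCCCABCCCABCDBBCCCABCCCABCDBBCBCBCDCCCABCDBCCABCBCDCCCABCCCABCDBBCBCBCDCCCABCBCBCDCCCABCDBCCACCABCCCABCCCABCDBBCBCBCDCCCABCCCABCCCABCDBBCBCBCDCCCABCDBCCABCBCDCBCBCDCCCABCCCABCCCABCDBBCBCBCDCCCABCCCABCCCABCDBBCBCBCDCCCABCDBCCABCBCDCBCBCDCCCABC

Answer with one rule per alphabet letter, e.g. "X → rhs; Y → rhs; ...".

  step 2 ⇒ step 3: DBBCDBCCABCBCDCBCBCDC ⇒ DB·CCA·CCA·BC·DB·CCA·BC·BC·DC·CCA·BC·CCA·BC·DB·BC·CCA·BC·CCA·BC·DB·BC
    A ↦ DC
    B ↦ CCA
    C ↦ BC
    D ↦ DB

A->DC, B->CCA, C->BC, D->DB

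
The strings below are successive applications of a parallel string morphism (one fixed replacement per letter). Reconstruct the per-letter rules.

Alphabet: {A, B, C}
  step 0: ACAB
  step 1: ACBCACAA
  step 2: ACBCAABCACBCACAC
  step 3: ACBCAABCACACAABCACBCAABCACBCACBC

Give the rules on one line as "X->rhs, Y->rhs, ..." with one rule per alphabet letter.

A->AC, B->AA, C->BC

  step 2 ⇒ step 3: ACBCAABCACBCACAC ⇒ AC·BC·AA·BC·AC·AC·AA·BC·AC·BC·AA·BC·AC·BC·AC·BC
    A ↦ AC
    B ↦ AA
    C ↦ BC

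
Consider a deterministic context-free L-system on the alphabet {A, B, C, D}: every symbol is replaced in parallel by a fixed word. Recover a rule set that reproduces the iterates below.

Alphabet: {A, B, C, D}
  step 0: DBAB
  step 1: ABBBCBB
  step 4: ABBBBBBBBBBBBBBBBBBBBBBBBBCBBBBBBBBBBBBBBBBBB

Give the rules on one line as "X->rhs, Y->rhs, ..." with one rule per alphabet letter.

  step 0 ⇒ step 1: DBAB ⇒ AB·BB·C·BB
    A ↦ C
    B ↦ BB
    D ↦ AB
    C ↦ D  (constrained at step 1)

A->C, B->BB, C->D, D->AB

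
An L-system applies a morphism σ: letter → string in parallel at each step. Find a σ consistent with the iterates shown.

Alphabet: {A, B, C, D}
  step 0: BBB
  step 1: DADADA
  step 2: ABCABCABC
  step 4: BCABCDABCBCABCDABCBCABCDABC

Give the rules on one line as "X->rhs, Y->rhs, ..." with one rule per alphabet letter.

  step 1 ⇒ step 2: DADADA ⇒ AB·C·AB·C·AB·C
    A ↦ C
    D ↦ AB
  step 0 ⇒ step 1: BBB ⇒ DA·DA·DA
    B ↦ DA
    C ↦ BC  (constrained at step 2)

A->C, B->DA, C->BC, D->AB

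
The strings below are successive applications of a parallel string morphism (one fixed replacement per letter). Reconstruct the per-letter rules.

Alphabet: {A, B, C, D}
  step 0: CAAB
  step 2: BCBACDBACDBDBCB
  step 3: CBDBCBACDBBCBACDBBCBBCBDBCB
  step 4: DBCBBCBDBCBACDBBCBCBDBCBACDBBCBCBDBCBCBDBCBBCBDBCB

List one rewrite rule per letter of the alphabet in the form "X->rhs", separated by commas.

  step 3 ⇒ step 4: CBDBCBACDBBCBACDBBCBBCBDBCB ⇒ DB·CB·B·CB·DB·CB·AC·DB·B·CB·CB·DB·CB·AC·DB·B·CB·CB·DB·CB·CB·DB·CB·B·CB·DB·CB
    A ↦ AC
    B ↦ CB
    C ↦ DB
    D ↦ B

A->AC, B->CB, C->DB, D->B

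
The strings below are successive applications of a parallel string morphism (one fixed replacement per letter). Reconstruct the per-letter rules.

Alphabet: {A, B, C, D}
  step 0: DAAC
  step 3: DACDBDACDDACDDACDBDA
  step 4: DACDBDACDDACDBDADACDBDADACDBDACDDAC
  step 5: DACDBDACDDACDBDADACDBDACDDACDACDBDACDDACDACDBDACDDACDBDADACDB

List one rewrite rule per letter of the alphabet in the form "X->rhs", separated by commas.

  step 4 ⇒ step 5: DACDBDACDDACDBDADACDBDADACDBDACDDAC ⇒ DA·C·DB·DA·CD·DA·C·DB·DA·DA·C·DB·DA·CD·DA·C·DA·C·DB·DA·CD·DA·C·DA·C·DB·DA·CD·DA·C·DB·DA·DA·C·DB
    A ↦ C
    B ↦ CD
    C ↦ DB
    D ↦ DA

A->C, B->CD, C->DB, D->DA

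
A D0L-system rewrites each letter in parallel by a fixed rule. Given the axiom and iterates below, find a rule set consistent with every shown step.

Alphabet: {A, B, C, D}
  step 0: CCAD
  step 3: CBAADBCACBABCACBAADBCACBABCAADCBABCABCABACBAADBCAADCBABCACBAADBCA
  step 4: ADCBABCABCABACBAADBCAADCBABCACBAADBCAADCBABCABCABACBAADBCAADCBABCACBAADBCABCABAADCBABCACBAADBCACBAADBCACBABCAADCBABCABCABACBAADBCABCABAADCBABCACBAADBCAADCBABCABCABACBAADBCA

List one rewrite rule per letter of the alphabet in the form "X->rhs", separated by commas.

  step 3 ⇒ step 4: CBAADBCACBABCACBAADBCACBABCAADCBABCABCABACBAADBCAADCBABCACBAADBCA ⇒ AD·CBA·BCA·BCA·BA·CBA·AD·BCA·AD·CBA·BCA·CBA·AD·BCA·AD·CBA·BCA·BCA·BA·CBA·AD·BCA·AD·CBA·BCA·CBA·AD·BCA·BCA·BA·AD·CBA·BCA·CBA·AD·BCA·CBA·AD·BCA·CBA·BCA·AD·CBA·BCA·BCA·BA·CBA·AD·BCA·BCA·BA·AD·CBA·BCA·CBA·AD·BCA·AD·CBA·BCA·BCA·BA·CBA·AD·BCA
    A ↦ BCA
    B ↦ CBA
    C ↦ AD
    D ↦ BA

A->BCA, B->CBA, C->AD, D->BA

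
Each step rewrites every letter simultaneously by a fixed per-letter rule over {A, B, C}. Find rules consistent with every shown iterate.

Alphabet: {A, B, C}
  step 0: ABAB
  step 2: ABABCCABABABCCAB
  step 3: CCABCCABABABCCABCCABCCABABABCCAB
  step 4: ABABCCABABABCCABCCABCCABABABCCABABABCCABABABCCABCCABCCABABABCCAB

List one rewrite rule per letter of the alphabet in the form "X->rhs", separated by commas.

A->CC, B->AB, C->AB

  step 3 ⇒ step 4: CCABCCABABABCCABCCABCCABABABCCAB ⇒ AB·AB·CC·AB·AB·AB·CC·AB·CC·AB·CC·AB·AB·AB·CC·AB·AB·AB·CC·AB·AB·AB·CC·AB·CC·AB·CC·AB·AB·AB·CC·AB
    A ↦ CC
    B ↦ AB
    C ↦ AB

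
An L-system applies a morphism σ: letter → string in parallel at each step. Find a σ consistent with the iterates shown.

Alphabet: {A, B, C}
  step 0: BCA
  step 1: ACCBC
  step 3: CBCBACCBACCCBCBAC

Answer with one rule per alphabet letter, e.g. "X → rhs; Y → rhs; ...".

A->C, B->AC, C->CB

  step 0 ⇒ step 1: BCA ⇒ AC·CB·C
    A ↦ C
    B ↦ AC
    C ↦ CB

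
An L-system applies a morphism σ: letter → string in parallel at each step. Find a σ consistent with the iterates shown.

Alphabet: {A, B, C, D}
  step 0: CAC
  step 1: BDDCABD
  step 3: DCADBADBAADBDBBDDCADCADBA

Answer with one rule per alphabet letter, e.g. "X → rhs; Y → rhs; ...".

  step 0 ⇒ step 1: CAC ⇒ BD·DCA·BD
    A ↦ DCA
    C ↦ BD
    B ↦ A  (constrained at step 1)
    D ↦ DB  (constrained at step 1)

A->DCA, B->A, C->BD, D->DB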